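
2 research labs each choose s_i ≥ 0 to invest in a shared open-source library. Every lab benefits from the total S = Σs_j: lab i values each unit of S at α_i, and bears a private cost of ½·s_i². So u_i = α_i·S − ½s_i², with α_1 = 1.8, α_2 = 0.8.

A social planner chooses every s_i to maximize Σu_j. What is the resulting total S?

Planner FOC: ∂(Σu_j)/∂s_i = (Σα_j) − s_i = 0, so s_i^SO = Σα_j = 2.6 for every i; S^SO = 5.2.

5.2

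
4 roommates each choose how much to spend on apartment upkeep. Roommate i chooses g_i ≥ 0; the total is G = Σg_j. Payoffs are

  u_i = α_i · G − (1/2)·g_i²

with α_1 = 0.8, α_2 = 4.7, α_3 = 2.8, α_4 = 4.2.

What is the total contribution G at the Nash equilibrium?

12.5

Roommate i's FOC: ∂u_i/∂g_i = α_i − g_i = 0, so g_i* = α_i.
NE contributions = (0.8, 4.7, 2.8, 4.2); G = 12.5.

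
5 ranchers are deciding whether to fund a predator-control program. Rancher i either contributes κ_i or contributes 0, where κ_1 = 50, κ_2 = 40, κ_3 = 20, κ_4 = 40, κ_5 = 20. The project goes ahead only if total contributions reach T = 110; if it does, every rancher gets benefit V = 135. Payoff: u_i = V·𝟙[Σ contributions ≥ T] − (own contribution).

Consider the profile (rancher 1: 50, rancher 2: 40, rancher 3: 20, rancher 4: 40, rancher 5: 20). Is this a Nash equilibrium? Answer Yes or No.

No

Total = 170 ≥ 110: provided.
Rancher 1 (pledges 50, payoff 85): dropping to 0 → total 120, payoff 135. Profitable deviation.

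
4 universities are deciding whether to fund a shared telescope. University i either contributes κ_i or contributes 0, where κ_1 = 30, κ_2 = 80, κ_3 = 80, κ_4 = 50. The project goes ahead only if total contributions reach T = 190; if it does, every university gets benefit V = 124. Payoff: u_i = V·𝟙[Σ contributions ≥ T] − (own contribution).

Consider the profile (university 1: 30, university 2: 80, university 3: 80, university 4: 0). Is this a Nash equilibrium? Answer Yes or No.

Total = 190 ≥ 190: provided.
University 1 (pledges 30, payoff 94): dropping to 0 → total 160, payoff 0. No gain.
University 2 (pledges 80, payoff 44): dropping to 0 → total 110, payoff 0. No gain.
University 3 (pledges 80, payoff 44): dropping to 0 → total 110, payoff 0. No gain.
University 4 (pledges 0, payoff 124): pledging 50 → total 240, payoff 74. No gain.

Yes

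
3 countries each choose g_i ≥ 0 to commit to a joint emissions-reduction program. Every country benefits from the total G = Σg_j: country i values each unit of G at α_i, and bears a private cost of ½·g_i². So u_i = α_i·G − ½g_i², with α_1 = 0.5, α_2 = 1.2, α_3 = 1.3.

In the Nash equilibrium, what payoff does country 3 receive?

Country i's FOC: ∂u_i/∂g_i = α_i − g_i = 0, so g_i* = α_i.
NE contributions = (0.5, 1.2, 1.3); G = 3.
u_3 = α_3·G − ½·(g_3)² = 1.3·3 − ½·1.3² = 3.055.

3.055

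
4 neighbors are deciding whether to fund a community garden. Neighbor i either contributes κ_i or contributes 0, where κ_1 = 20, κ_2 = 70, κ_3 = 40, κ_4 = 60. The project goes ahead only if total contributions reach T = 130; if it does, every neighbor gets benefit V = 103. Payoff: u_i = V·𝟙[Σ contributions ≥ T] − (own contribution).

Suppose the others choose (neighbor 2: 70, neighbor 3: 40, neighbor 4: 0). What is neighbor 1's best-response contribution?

20

Others' total = 110. Contributing 20 brings total to 130 ≥ 130: gain V − κ_1 = 83.
Best response: 20.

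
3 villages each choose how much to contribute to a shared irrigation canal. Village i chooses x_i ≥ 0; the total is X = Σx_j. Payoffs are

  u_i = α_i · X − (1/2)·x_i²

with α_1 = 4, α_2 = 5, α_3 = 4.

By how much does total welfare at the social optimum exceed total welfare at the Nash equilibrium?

113

Village i's FOC: ∂u_i/∂x_i = α_i − x_i = 0, so x_i* = α_i.
NE contributions = (4, 5, 4); X = 13.
W^NE = (Σα)·X − ½Σα_i² = 13² − ½·57 = 140.5.
Planner sets x_i = Σα_j = 13 for every i, so X^SO = 3·13 = 39.
W^SO = (Σα)·X^SO − ½·3·(Σα)² = (3/2)·13² = 253.5.
Deadweight loss = W^SO − W^NE = 113.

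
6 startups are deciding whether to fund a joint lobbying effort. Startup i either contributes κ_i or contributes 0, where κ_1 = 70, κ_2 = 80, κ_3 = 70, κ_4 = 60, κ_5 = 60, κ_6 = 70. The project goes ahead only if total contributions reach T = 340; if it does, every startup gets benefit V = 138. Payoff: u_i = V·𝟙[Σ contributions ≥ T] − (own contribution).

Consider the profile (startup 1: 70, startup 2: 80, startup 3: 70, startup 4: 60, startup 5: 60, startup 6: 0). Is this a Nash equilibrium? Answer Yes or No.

Total = 340 ≥ 340: provided.
Startup 1 (pledges 70, payoff 68): dropping to 0 → total 270, payoff 0. No gain.
Startup 2 (pledges 80, payoff 58): dropping to 0 → total 260, payoff 0. No gain.
Startup 3 (pledges 70, payoff 68): dropping to 0 → total 270, payoff 0. No gain.
Startup 4 (pledges 60, payoff 78): dropping to 0 → total 280, payoff 0. No gain.
Startup 5 (pledges 60, payoff 78): dropping to 0 → total 280, payoff 0. No gain.
Startup 6 (pledges 0, payoff 138): pledging 70 → total 410, payoff 68. No gain.

Yes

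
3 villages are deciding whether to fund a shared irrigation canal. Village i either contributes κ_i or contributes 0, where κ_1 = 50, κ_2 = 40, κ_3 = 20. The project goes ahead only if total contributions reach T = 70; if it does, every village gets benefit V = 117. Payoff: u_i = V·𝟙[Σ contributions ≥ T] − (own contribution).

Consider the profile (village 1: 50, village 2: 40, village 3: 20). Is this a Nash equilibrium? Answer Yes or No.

No

Total = 110 ≥ 70: provided.
Village 1 (pledges 50, payoff 67): dropping to 0 → total 60, payoff 0. No gain.
Village 2 (pledges 40, payoff 77): dropping to 0 → total 70, payoff 117. Profitable deviation.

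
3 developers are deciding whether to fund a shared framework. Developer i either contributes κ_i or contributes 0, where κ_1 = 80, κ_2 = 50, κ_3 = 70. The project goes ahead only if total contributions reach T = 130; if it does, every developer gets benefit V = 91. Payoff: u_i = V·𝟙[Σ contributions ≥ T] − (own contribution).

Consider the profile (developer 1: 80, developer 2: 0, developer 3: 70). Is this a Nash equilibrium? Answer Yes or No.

Yes

Total = 150 ≥ 130: provided.
Developer 1 (pledges 80, payoff 11): dropping to 0 → total 70, payoff 0. No gain.
Developer 2 (pledges 0, payoff 91): pledging 50 → total 200, payoff 41. No gain.
Developer 3 (pledges 70, payoff 21): dropping to 0 → total 80, payoff 0. No gain.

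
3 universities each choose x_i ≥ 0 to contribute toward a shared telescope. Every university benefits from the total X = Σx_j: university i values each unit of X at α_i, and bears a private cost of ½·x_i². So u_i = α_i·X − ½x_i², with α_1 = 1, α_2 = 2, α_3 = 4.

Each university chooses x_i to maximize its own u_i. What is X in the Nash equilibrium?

University i's FOC: ∂u_i/∂x_i = α_i − x_i = 0, so x_i* = α_i.
NE contributions = (1, 2, 4); X = 7.

7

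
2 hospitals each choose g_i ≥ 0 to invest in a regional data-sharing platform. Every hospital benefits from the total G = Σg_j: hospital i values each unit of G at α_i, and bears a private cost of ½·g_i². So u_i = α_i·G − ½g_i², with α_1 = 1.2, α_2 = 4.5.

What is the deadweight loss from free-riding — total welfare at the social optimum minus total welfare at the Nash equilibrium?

10.845

Hospital i's FOC: ∂u_i/∂g_i = α_i − g_i = 0, so g_i* = α_i.
NE contributions = (1.2, 4.5); G = 5.7.
W^NE = (Σα)·G − ½Σα_i² = 5.7² − ½·21.69 = 21.645.
Planner sets g_i = Σα_j = 5.7 for every i, so G^SO = 2·5.7 = 11.4.
W^SO = (Σα)·G^SO − ½·2·(Σα)² = (2/2)·5.7² = 32.49.
Deadweight loss = W^SO − W^NE = 10.845.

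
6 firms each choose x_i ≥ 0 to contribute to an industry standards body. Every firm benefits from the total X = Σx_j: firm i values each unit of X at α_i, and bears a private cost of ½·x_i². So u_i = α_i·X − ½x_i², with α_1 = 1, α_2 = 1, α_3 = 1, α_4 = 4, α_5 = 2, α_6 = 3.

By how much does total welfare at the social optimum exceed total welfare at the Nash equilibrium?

Firm i's FOC: ∂u_i/∂x_i = α_i − x_i = 0, so x_i* = α_i.
NE contributions = (1, 1, 1, 4, 2, 3); X = 12.
W^NE = (Σα)·X − ½Σα_i² = 12² − ½·32 = 128.
Planner sets x_i = Σα_j = 12 for every i, so X^SO = 6·12 = 72.
W^SO = (Σα)·X^SO − ½·6·(Σα)² = (6/2)·12² = 432.
Deadweight loss = W^SO − W^NE = 304.

304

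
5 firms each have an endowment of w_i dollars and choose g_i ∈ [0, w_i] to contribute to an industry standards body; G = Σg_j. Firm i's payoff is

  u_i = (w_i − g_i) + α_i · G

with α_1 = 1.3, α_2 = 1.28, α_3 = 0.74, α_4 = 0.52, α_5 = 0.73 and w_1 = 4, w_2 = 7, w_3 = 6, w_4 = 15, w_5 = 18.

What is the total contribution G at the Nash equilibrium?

11

∂u_i/∂g_i = α_i − 1, so firm i contributes w_i if α_i > 1, else 0.
α_i > 1 for i ∈ {1, 2}; NE contributions (4, 7, 0, 0, 0), G = 11.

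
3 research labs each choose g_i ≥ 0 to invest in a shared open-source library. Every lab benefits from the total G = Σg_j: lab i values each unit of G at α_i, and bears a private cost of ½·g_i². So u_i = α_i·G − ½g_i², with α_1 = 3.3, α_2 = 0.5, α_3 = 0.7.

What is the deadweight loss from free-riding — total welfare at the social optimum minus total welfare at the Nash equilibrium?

15.94

Lab i's FOC: ∂u_i/∂g_i = α_i − g_i = 0, so g_i* = α_i.
NE contributions = (3.3, 0.5, 0.7); G = 4.5.
W^NE = (Σα)·G − ½Σα_i² = 4.5² − ½·11.63 = 14.435.
Planner sets g_i = Σα_j = 4.5 for every i, so G^SO = 3·4.5 = 13.5.
W^SO = (Σα)·G^SO − ½·3·(Σα)² = (3/2)·4.5² = 30.375.
Deadweight loss = W^SO − W^NE = 15.94.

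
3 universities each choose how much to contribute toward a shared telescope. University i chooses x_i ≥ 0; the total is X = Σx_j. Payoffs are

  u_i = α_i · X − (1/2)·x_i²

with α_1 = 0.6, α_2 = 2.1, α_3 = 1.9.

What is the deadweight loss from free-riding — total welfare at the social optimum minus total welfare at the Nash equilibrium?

University i's FOC: ∂u_i/∂x_i = α_i − x_i = 0, so x_i* = α_i.
NE contributions = (0.6, 2.1, 1.9); X = 4.6.
W^NE = (Σα)·X − ½Σα_i² = 4.6² − ½·8.38 = 16.97.
Planner sets x_i = Σα_j = 4.6 for every i, so X^SO = 3·4.6 = 13.8.
W^SO = (Σα)·X^SO − ½·3·(Σα)² = (3/2)·4.6² = 31.74.
Deadweight loss = W^SO − W^NE = 14.77.

14.77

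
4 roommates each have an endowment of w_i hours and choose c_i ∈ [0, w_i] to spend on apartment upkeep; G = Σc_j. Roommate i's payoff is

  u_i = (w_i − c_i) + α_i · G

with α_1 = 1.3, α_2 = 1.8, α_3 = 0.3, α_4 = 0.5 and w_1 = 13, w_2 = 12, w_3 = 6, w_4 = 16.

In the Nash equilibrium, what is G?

∂u_i/∂c_i = α_i − 1, so roommate i contributes w_i if α_i > 1, else 0.
α_i > 1 for i ∈ {1, 2}; NE contributions (13, 12, 0, 0), G = 25.

25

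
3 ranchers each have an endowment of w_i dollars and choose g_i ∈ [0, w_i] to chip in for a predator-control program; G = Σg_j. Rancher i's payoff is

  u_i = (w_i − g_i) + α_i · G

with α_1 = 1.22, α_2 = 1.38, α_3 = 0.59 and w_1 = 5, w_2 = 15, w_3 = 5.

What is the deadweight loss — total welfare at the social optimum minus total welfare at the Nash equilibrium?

∂u_i/∂g_i = α_i − 1, so rancher i contributes w_i if α_i > 1, else 0.
α_i > 1 for i ∈ {1, 2}; NE contributions (5, 15, 0), G = 20.
W^NE = Σw_i − G^NE + (Σα_i)·G^NE = 25 + 2.19·20 = 68.8.
Planner: ∂(Σu_j)/∂g_i = Σα_j − 1 = 2.19 > 0, so everyone contributes w_i; G^SO = 25, W^SO = 25 + 2.19·25 = 79.75.
Deadweight loss = 10.95.

10.95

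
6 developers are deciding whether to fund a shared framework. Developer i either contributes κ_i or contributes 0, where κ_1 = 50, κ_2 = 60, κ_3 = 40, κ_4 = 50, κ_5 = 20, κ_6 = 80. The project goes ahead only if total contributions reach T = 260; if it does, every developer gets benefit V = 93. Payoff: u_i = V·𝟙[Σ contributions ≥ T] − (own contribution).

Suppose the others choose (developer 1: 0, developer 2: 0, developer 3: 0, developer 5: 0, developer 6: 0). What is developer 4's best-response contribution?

0

Others' total = 0. Even contributing 50 gives 50 < 260: no benefit either way.
Best response: 0.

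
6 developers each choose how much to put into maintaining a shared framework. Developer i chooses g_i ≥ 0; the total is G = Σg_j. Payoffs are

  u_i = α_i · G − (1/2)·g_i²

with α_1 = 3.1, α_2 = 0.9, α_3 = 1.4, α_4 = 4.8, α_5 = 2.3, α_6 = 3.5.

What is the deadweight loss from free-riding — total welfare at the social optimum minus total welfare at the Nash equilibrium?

Developer i's FOC: ∂u_i/∂g_i = α_i − g_i = 0, so g_i* = α_i.
NE contributions = (3.1, 0.9, 1.4, 4.8, 2.3, 3.5); G = 16.
W^NE = (Σα)·G − ½Σα_i² = 16² − ½·52.96 = 229.52.
Planner sets g_i = Σα_j = 16 for every i, so G^SO = 6·16 = 96.
W^SO = (Σα)·G^SO − ½·6·(Σα)² = (6/2)·16² = 768.
Deadweight loss = W^SO − W^NE = 538.48.

538.48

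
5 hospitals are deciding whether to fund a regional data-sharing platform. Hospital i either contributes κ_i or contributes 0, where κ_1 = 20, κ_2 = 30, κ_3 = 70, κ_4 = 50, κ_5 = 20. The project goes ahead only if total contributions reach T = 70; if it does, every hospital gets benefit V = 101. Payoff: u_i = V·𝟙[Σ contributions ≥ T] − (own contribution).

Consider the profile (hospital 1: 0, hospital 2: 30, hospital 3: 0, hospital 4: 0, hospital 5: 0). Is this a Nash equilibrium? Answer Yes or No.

Total = 30 < 70: not provided.
Hospital 1 (pledges 0, payoff 0): pledging 20 → total 50, payoff -20. No gain.
Hospital 2 (pledges 30, payoff -30): dropping to 0 → total 0, payoff 0. Profitable deviation.

No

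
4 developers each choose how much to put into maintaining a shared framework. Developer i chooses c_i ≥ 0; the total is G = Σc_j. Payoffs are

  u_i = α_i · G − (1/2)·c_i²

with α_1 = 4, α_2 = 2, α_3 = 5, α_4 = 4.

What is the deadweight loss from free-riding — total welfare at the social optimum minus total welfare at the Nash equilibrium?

255.5

Developer i's FOC: ∂u_i/∂c_i = α_i − c_i = 0, so c_i* = α_i.
NE contributions = (4, 2, 5, 4); G = 15.
W^NE = (Σα)·G − ½Σα_i² = 15² − ½·61 = 194.5.
Planner sets c_i = Σα_j = 15 for every i, so G^SO = 4·15 = 60.
W^SO = (Σα)·G^SO − ½·4·(Σα)² = (4/2)·15² = 450.
Deadweight loss = W^SO − W^NE = 255.5.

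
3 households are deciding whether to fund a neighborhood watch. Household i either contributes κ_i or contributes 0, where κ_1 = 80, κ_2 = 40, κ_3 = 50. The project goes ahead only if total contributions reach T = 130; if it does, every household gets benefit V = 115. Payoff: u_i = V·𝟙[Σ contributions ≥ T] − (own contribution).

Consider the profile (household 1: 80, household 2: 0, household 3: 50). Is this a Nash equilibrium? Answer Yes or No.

Yes

Total = 130 ≥ 130: provided.
Household 1 (pledges 80, payoff 35): dropping to 0 → total 50, payoff 0. No gain.
Household 2 (pledges 0, payoff 115): pledging 40 → total 170, payoff 75. No gain.
Household 3 (pledges 50, payoff 65): dropping to 0 → total 80, payoff 0. No gain.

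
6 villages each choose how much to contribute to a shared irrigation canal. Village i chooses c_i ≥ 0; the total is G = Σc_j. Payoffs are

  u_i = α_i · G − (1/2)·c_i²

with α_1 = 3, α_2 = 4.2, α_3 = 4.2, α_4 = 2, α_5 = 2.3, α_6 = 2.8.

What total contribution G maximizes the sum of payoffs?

111

Planner FOC: ∂(Σu_j)/∂c_i = (Σα_j) − c_i = 0, so c_i^SO = Σα_j = 18.5 for every i; G^SO = 111.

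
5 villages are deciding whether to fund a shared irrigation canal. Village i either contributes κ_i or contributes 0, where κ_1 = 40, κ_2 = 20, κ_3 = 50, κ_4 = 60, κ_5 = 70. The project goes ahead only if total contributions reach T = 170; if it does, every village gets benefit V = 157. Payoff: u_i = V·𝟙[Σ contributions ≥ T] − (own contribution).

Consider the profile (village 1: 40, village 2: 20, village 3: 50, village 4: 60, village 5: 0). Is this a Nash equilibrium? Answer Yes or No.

Total = 170 ≥ 170: provided.
Village 1 (pledges 40, payoff 117): dropping to 0 → total 130, payoff 0. No gain.
Village 2 (pledges 20, payoff 137): dropping to 0 → total 150, payoff 0. No gain.
Village 3 (pledges 50, payoff 107): dropping to 0 → total 120, payoff 0. No gain.
Village 4 (pledges 60, payoff 97): dropping to 0 → total 110, payoff 0. No gain.
Village 5 (pledges 0, payoff 157): pledging 70 → total 240, payoff 87. No gain.

Yes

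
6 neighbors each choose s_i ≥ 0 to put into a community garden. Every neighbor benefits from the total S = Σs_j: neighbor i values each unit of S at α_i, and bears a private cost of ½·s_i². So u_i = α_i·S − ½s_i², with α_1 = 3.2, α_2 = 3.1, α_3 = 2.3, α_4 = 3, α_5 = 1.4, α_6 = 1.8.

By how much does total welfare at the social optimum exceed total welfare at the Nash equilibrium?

Neighbor i's FOC: ∂u_i/∂s_i = α_i − s_i = 0, so s_i* = α_i.
NE contributions = (3.2, 3.1, 2.3, 3, 1.4, 1.8); S = 14.8.
W^NE = (Σα)·S − ½Σα_i² = 14.8² − ½·39.34 = 199.37.
Planner sets s_i = Σα_j = 14.8 for every i, so S^SO = 6·14.8 = 88.8.
W^SO = (Σα)·S^SO − ½·6·(Σα)² = (6/2)·14.8² = 657.12.
Deadweight loss = W^SO − W^NE = 457.75.

457.75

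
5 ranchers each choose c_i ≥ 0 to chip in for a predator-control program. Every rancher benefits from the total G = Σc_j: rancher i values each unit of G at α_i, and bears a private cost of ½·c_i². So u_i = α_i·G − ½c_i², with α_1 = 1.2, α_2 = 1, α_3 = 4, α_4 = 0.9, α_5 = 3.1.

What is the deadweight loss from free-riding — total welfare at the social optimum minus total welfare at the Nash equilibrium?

170.49

Rancher i's FOC: ∂u_i/∂c_i = α_i − c_i = 0, so c_i* = α_i.
NE contributions = (1.2, 1, 4, 0.9, 3.1); G = 10.2.
W^NE = (Σα)·G − ½Σα_i² = 10.2² − ½·28.86 = 89.61.
Planner sets c_i = Σα_j = 10.2 for every i, so G^SO = 5·10.2 = 51.
W^SO = (Σα)·G^SO − ½·5·(Σα)² = (5/2)·10.2² = 260.1.
Deadweight loss = W^SO − W^NE = 170.49.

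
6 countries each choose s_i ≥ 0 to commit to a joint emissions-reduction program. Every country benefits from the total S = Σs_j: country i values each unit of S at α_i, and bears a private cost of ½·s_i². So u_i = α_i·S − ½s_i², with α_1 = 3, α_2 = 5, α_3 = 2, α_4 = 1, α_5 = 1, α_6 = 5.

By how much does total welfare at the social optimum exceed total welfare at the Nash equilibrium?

Country i's FOC: ∂u_i/∂s_i = α_i − s_i = 0, so s_i* = α_i.
NE contributions = (3, 5, 2, 1, 1, 5); S = 17.
W^NE = (Σα)·S − ½Σα_i² = 17² − ½·65 = 256.5.
Planner sets s_i = Σα_j = 17 for every i, so S^SO = 6·17 = 102.
W^SO = (Σα)·S^SO − ½·6·(Σα)² = (6/2)·17² = 867.
Deadweight loss = W^SO − W^NE = 610.5.

610.5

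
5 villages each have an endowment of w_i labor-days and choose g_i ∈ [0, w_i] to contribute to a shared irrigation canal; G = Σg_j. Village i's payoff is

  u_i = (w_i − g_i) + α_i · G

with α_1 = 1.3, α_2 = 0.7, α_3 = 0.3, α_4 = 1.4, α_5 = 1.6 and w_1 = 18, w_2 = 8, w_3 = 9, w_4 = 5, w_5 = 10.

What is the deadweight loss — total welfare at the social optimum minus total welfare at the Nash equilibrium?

∂u_i/∂g_i = α_i − 1, so village i contributes w_i if α_i > 1, else 0.
α_i > 1 for i ∈ {1, 4, 5}; NE contributions (18, 0, 0, 5, 10), G = 33.
W^NE = Σw_i − G^NE + (Σα_i)·G^NE = 50 + 4.3·33 = 191.9.
Planner: ∂(Σu_j)/∂g_i = Σα_j − 1 = 4.3 > 0, so everyone contributes w_i; G^SO = 50, W^SO = 50 + 4.3·50 = 265.
Deadweight loss = 73.1.

73.1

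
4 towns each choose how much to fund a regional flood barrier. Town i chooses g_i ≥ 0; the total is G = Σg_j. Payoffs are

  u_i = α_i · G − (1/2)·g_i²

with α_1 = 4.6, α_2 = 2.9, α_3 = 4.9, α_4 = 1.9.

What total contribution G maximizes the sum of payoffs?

57.2

Planner FOC: ∂(Σu_j)/∂g_i = (Σα_j) − g_i = 0, so g_i^SO = Σα_j = 14.3 for every i; G^SO = 57.2.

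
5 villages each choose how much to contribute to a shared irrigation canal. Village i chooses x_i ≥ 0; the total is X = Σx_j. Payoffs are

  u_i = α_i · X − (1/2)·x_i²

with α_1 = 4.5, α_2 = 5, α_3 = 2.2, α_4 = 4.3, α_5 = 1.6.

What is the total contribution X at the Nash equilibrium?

Village i's FOC: ∂u_i/∂x_i = α_i − x_i = 0, so x_i* = α_i.
NE contributions = (4.5, 5, 2.2, 4.3, 1.6); X = 17.6.

17.6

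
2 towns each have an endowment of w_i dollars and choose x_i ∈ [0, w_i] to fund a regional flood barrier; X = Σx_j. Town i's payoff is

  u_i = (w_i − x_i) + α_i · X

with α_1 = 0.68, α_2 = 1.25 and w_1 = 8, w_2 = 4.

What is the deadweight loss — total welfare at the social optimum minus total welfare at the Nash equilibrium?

7.44

∂u_i/∂x_i = α_i − 1, so town i contributes w_i if α_i > 1, else 0.
α_i > 1 for i ∈ {2}; NE contributions (0, 4), X = 4.
W^NE = Σw_i − X^NE + (Σα_i)·X^NE = 12 + 0.93·4 = 15.72.
Planner: ∂(Σu_j)/∂x_i = Σα_j − 1 = 0.93 > 0, so everyone contributes w_i; X^SO = 12, W^SO = 12 + 0.93·12 = 23.16.
Deadweight loss = 7.44.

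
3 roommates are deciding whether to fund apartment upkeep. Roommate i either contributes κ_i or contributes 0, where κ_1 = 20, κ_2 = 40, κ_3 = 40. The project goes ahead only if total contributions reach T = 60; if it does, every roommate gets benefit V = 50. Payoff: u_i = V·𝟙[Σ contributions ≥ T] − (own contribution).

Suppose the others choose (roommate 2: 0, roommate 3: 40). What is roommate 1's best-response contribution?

20

Others' total = 40. Contributing 20 brings total to 60 ≥ 60: gain V − κ_1 = 30.
Best response: 20.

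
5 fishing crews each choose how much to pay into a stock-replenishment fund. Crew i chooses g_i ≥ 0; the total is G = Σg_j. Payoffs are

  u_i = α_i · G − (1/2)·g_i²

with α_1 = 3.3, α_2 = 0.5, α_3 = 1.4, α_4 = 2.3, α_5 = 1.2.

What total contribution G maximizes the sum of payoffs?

43.5

Planner FOC: ∂(Σu_j)/∂g_i = (Σα_j) − g_i = 0, so g_i^SO = Σα_j = 8.7 for every i; G^SO = 43.5.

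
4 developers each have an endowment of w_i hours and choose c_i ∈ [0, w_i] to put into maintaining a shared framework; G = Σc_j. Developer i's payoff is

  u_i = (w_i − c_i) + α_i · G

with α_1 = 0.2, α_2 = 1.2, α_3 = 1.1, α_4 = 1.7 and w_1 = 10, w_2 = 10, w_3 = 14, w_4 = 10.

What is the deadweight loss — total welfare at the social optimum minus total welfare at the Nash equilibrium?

∂u_i/∂c_i = α_i − 1, so developer i contributes w_i if α_i > 1, else 0.
α_i > 1 for i ∈ {2, 3, 4}; NE contributions (0, 10, 14, 10), G = 34.
W^NE = Σw_i − G^NE + (Σα_i)·G^NE = 44 + 3.2·34 = 152.8.
Planner: ∂(Σu_j)/∂c_i = Σα_j − 1 = 3.2 > 0, so everyone contributes w_i; G^SO = 44, W^SO = 44 + 3.2·44 = 184.8.
Deadweight loss = 32.

32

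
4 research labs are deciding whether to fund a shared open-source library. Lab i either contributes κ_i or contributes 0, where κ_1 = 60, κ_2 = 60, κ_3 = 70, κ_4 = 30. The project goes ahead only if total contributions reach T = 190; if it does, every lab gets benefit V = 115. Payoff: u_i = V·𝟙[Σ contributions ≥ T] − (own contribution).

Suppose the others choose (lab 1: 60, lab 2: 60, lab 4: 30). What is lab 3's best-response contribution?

70

Others' total = 150. Contributing 70 brings total to 220 ≥ 190: gain V − κ_3 = 45.
Best response: 70.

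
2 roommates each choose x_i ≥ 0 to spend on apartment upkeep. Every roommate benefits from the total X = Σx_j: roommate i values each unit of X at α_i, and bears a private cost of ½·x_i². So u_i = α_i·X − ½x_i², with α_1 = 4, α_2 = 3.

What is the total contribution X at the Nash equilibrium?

7

Roommate i's FOC: ∂u_i/∂x_i = α_i − x_i = 0, so x_i* = α_i.
NE contributions = (4, 3); X = 7.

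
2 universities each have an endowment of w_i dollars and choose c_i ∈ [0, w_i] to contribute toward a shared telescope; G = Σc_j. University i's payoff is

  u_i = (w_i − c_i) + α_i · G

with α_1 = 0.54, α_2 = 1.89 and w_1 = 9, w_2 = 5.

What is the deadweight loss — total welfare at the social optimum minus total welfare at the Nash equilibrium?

12.87

∂u_i/∂c_i = α_i − 1, so university i contributes w_i if α_i > 1, else 0.
α_i > 1 for i ∈ {2}; NE contributions (0, 5), G = 5.
W^NE = Σw_i − G^NE + (Σα_i)·G^NE = 14 + 1.43·5 = 21.15.
Planner: ∂(Σu_j)/∂c_i = Σα_j − 1 = 1.43 > 0, so everyone contributes w_i; G^SO = 14, W^SO = 14 + 1.43·14 = 34.02.
Deadweight loss = 12.87.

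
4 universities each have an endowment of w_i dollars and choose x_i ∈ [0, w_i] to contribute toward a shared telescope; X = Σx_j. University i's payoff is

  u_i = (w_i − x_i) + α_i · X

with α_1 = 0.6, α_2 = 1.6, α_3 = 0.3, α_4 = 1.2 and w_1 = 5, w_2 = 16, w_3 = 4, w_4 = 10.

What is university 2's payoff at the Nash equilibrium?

41.6

∂u_i/∂x_i = α_i − 1, so university i contributes w_i if α_i > 1, else 0.
α_i > 1 for i ∈ {2, 4}; NE contributions (0, 16, 0, 10), X = 26.
u_2 = (16 − 16) + 1.6·26 = 41.6.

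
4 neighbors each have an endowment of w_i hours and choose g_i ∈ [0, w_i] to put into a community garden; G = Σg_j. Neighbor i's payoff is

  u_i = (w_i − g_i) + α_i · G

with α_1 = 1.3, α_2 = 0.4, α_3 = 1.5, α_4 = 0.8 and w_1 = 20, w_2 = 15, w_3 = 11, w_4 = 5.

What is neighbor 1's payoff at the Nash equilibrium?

40.3

∂u_i/∂g_i = α_i − 1, so neighbor i contributes w_i if α_i > 1, else 0.
α_i > 1 for i ∈ {1, 3}; NE contributions (20, 0, 11, 0), G = 31.
u_1 = (20 − 20) + 1.3·31 = 40.3.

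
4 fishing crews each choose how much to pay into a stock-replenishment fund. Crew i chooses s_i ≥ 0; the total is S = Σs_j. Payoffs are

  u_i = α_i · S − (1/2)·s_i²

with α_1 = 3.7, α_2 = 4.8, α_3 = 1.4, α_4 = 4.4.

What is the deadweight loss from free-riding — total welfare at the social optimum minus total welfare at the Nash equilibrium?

Crew i's FOC: ∂u_i/∂s_i = α_i − s_i = 0, so s_i* = α_i.
NE contributions = (3.7, 4.8, 1.4, 4.4); S = 14.3.
W^NE = (Σα)·S − ½Σα_i² = 14.3² − ½·58.05 = 175.465.
Planner sets s_i = Σα_j = 14.3 for every i, so S^SO = 4·14.3 = 57.2.
W^SO = (Σα)·S^SO − ½·4·(Σα)² = (4/2)·14.3² = 408.98.
Deadweight loss = W^SO − W^NE = 233.515.

233.515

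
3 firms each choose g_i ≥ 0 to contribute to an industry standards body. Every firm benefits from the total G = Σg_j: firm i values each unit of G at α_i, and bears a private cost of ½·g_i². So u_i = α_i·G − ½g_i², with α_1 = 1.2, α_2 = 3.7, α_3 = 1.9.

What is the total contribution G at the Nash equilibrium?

Firm i's FOC: ∂u_i/∂g_i = α_i − g_i = 0, so g_i* = α_i.
NE contributions = (1.2, 3.7, 1.9); G = 6.8.

6.8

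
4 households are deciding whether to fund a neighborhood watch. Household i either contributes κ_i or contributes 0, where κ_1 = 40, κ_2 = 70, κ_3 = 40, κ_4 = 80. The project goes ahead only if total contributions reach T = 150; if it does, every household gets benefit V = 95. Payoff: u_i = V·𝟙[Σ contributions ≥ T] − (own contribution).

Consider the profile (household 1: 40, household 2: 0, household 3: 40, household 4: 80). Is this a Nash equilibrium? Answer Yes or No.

Yes

Total = 160 ≥ 150: provided.
Household 1 (pledges 40, payoff 55): dropping to 0 → total 120, payoff 0. No gain.
Household 2 (pledges 0, payoff 95): pledging 70 → total 230, payoff 25. No gain.
Household 3 (pledges 40, payoff 55): dropping to 0 → total 120, payoff 0. No gain.
Household 4 (pledges 80, payoff 15): dropping to 0 → total 80, payoff 0. No gain.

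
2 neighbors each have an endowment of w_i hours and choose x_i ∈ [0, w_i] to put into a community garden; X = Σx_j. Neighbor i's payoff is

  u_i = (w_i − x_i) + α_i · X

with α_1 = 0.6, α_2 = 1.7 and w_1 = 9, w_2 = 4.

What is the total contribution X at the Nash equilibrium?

∂u_i/∂x_i = α_i − 1, so neighbor i contributes w_i if α_i > 1, else 0.
α_i > 1 for i ∈ {2}; NE contributions (0, 4), X = 4.

4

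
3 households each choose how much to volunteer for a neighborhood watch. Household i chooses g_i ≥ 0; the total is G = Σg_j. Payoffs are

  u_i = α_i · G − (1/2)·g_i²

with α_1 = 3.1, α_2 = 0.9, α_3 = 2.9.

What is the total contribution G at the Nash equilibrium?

Household i's FOC: ∂u_i/∂g_i = α_i − g_i = 0, so g_i* = α_i.
NE contributions = (3.1, 0.9, 2.9); G = 6.9.

6.9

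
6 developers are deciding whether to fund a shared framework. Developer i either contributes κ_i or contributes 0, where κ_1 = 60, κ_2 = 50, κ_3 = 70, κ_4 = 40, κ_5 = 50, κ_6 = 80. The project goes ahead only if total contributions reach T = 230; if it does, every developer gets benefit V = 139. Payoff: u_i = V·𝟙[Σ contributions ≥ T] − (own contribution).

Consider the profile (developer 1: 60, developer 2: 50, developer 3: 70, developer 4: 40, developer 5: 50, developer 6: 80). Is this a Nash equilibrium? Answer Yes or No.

No

Total = 350 ≥ 230: provided.
Developer 1 (pledges 60, payoff 79): dropping to 0 → total 290, payoff 139. Profitable deviation.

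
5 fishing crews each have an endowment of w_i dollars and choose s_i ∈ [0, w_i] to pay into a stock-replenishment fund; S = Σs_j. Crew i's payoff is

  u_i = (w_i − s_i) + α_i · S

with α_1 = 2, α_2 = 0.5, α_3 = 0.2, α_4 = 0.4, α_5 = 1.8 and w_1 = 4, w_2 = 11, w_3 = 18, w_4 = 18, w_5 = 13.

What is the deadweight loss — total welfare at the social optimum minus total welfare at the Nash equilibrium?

183.3

∂u_i/∂s_i = α_i − 1, so crew i contributes w_i if α_i > 1, else 0.
α_i > 1 for i ∈ {1, 5}; NE contributions (4, 0, 0, 0, 13), S = 17.
W^NE = Σw_i − S^NE + (Σα_i)·S^NE = 64 + 3.9·17 = 130.3.
Planner: ∂(Σu_j)/∂s_i = Σα_j − 1 = 3.9 > 0, so everyone contributes w_i; S^SO = 64, W^SO = 64 + 3.9·64 = 313.6.
Deadweight loss = 183.3.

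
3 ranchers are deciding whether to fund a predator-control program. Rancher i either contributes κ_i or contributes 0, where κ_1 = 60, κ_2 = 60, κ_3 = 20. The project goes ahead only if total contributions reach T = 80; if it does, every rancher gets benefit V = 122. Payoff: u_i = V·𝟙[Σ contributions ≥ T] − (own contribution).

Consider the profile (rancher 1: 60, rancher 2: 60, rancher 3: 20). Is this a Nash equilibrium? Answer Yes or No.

Total = 140 ≥ 80: provided.
Rancher 1 (pledges 60, payoff 62): dropping to 0 → total 80, payoff 122. Profitable deviation.

No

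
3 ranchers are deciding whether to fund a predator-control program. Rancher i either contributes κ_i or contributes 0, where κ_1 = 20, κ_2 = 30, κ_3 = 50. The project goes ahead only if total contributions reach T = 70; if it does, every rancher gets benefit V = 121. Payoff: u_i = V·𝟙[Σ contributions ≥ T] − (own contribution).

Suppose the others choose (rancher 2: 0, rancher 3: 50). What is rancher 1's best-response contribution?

20

Others' total = 50. Contributing 20 brings total to 70 ≥ 70: gain V − κ_1 = 101.
Best response: 20.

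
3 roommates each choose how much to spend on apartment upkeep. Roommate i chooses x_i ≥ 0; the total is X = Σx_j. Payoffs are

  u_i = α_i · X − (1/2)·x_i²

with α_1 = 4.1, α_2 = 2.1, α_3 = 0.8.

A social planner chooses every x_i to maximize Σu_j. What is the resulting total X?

21

Planner FOC: ∂(Σu_j)/∂x_i = (Σα_j) − x_i = 0, so x_i^SO = Σα_j = 7 for every i; X^SO = 21.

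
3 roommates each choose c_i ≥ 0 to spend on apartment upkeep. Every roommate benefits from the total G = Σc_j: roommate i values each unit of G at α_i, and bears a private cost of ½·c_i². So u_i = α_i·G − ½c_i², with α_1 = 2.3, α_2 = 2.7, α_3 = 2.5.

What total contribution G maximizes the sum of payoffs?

Planner FOC: ∂(Σu_j)/∂c_i = (Σα_j) − c_i = 0, so c_i^SO = Σα_j = 7.5 for every i; G^SO = 22.5.

22.5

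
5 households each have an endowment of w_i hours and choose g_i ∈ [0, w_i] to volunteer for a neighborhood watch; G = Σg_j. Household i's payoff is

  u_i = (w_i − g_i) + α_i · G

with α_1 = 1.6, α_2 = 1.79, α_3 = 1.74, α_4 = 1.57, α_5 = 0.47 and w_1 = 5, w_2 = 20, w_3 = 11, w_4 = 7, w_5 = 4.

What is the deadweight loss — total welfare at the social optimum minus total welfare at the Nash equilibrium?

∂u_i/∂g_i = α_i − 1, so household i contributes w_i if α_i > 1, else 0.
α_i > 1 for i ∈ {1, 2, 3, 4}; NE contributions (5, 20, 11, 7, 0), G = 43.
W^NE = Σw_i − G^NE + (Σα_i)·G^NE = 47 + 6.17·43 = 312.31.
Planner: ∂(Σu_j)/∂g_i = Σα_j − 1 = 6.17 > 0, so everyone contributes w_i; G^SO = 47, W^SO = 47 + 6.17·47 = 336.99.
Deadweight loss = 24.68.

24.68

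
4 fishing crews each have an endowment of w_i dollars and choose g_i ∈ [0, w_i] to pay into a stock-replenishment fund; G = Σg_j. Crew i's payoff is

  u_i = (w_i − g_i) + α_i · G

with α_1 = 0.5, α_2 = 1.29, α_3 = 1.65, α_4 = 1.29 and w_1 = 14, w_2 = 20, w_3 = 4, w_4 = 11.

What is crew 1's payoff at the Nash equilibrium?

∂u_i/∂g_i = α_i − 1, so crew i contributes w_i if α_i > 1, else 0.
α_i > 1 for i ∈ {2, 3, 4}; NE contributions (0, 20, 4, 11), G = 35.
u_1 = (14 − 0) + 0.5·35 = 31.5.

31.5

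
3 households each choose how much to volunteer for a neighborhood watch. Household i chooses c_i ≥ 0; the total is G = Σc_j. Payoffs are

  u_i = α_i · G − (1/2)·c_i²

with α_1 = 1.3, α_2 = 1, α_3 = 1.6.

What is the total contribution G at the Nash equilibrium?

3.9

Household i's FOC: ∂u_i/∂c_i = α_i − c_i = 0, so c_i* = α_i.
NE contributions = (1.3, 1, 1.6); G = 3.9.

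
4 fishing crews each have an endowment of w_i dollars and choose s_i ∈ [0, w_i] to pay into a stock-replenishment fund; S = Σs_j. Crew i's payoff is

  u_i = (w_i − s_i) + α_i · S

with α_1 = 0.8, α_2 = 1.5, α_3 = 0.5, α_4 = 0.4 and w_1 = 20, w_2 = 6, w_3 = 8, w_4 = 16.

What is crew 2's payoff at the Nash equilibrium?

∂u_i/∂s_i = α_i − 1, so crew i contributes w_i if α_i > 1, else 0.
α_i > 1 for i ∈ {2}; NE contributions (0, 6, 0, 0), S = 6.
u_2 = (6 − 6) + 1.5·6 = 9.

9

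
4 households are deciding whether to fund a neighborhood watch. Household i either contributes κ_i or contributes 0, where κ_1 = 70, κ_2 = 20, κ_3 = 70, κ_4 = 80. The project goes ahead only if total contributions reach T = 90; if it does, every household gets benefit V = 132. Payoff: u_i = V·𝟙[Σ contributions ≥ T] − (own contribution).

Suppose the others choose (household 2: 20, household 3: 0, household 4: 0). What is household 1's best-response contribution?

70

Others' total = 20. Contributing 70 brings total to 90 ≥ 90: gain V − κ_1 = 62.
Best response: 70.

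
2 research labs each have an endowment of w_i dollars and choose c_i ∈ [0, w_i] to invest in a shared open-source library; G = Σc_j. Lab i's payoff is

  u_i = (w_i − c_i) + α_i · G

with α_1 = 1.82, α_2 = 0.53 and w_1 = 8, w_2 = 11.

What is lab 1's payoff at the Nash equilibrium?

14.56

∂u_i/∂c_i = α_i − 1, so lab i contributes w_i if α_i > 1, else 0.
α_i > 1 for i ∈ {1}; NE contributions (8, 0), G = 8.
u_1 = (8 − 8) + 1.82·8 = 14.56.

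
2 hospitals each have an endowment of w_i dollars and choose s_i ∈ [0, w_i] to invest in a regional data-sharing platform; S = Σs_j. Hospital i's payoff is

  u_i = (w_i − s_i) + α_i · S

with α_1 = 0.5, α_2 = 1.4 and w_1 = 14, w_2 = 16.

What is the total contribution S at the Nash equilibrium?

16

∂u_i/∂s_i = α_i − 1, so hospital i contributes w_i if α_i > 1, else 0.
α_i > 1 for i ∈ {2}; NE contributions (0, 16), S = 16.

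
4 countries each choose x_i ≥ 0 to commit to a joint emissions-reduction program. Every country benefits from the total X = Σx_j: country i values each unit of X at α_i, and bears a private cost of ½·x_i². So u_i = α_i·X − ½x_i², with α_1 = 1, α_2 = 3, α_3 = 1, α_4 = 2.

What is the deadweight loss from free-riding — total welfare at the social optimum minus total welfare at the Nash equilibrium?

56.5

Country i's FOC: ∂u_i/∂x_i = α_i − x_i = 0, so x_i* = α_i.
NE contributions = (1, 3, 1, 2); X = 7.
W^NE = (Σα)·X − ½Σα_i² = 7² − ½·15 = 41.5.
Planner sets x_i = Σα_j = 7 for every i, so X^SO = 4·7 = 28.
W^SO = (Σα)·X^SO − ½·4·(Σα)² = (4/2)·7² = 98.
Deadweight loss = W^SO − W^NE = 56.5.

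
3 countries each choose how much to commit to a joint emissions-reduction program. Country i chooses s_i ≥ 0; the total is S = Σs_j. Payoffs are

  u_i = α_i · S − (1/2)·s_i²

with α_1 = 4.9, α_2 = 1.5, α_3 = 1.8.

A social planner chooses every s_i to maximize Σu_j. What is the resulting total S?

24.6

Planner FOC: ∂(Σu_j)/∂s_i = (Σα_j) − s_i = 0, so s_i^SO = Σα_j = 8.2 for every i; S^SO = 24.6.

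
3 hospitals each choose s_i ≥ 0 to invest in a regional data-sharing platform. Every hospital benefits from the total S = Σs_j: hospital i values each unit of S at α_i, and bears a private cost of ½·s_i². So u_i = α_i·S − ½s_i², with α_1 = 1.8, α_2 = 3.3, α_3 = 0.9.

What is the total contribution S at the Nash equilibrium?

Hospital i's FOC: ∂u_i/∂s_i = α_i − s_i = 0, so s_i* = α_i.
NE contributions = (1.8, 3.3, 0.9); S = 6.

6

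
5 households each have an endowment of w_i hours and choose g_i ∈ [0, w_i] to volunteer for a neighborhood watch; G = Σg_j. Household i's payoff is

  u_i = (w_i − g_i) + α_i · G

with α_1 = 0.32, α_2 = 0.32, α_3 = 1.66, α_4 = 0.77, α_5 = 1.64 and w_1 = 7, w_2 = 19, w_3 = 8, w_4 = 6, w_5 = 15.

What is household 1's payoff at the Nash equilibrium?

14.36

∂u_i/∂g_i = α_i − 1, so household i contributes w_i if α_i > 1, else 0.
α_i > 1 for i ∈ {3, 5}; NE contributions (0, 0, 8, 0, 15), G = 23.
u_1 = (7 − 0) + 0.32·23 = 14.36.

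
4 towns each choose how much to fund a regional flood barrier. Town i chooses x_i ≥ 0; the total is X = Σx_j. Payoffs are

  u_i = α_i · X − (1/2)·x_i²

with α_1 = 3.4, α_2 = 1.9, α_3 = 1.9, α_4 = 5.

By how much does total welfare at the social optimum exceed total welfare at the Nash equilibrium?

170.73

Town i's FOC: ∂u_i/∂x_i = α_i − x_i = 0, so x_i* = α_i.
NE contributions = (3.4, 1.9, 1.9, 5); X = 12.2.
W^NE = (Σα)·X − ½Σα_i² = 12.2² − ½·43.78 = 126.95.
Planner sets x_i = Σα_j = 12.2 for every i, so X^SO = 4·12.2 = 48.8.
W^SO = (Σα)·X^SO − ½·4·(Σα)² = (4/2)·12.2² = 297.68.
Deadweight loss = W^SO − W^NE = 170.73.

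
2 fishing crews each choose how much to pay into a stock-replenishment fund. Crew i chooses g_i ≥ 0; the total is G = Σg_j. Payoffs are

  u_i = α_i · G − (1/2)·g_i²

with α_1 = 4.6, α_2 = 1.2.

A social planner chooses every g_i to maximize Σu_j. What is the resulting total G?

Planner FOC: ∂(Σu_j)/∂g_i = (Σα_j) − g_i = 0, so g_i^SO = Σα_j = 5.8 for every i; G^SO = 11.6.

11.6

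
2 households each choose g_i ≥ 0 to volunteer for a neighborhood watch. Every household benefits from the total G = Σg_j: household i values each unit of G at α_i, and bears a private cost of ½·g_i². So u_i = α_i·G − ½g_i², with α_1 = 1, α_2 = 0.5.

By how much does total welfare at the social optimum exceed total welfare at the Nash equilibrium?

0.625

Household i's FOC: ∂u_i/∂g_i = α_i − g_i = 0, so g_i* = α_i.
NE contributions = (1, 0.5); G = 1.5.
W^NE = (Σα)·G − ½Σα_i² = 1.5² − ½·1.25 = 1.625.
Planner sets g_i = Σα_j = 1.5 for every i, so G^SO = 2·1.5 = 3.
W^SO = (Σα)·G^SO − ½·2·(Σα)² = (2/2)·1.5² = 2.25.
Deadweight loss = W^SO − W^NE = 0.625.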